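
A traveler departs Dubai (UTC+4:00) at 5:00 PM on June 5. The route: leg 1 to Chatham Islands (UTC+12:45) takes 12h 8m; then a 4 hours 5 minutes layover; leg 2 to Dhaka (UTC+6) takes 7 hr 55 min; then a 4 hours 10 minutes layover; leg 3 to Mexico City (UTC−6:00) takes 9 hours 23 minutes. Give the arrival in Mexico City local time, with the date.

Convert departure to UTC: 5:00 PM − 4:00 = 1:00 PM UTC on Jun 5.
Add 12 hours 8 minutes leg 1 → 1:08 AM UTC (Jun 6).
Add 4 hours 5 minutes layover in Chatham Islands → 5:13 AM UTC.
Add 7 hours 55 minutes leg 2 → 1:08 PM UTC.
Add 4 hours 10 minutes layover in Dhaka → 5:18 PM UTC.
Add 9 hours and 23 minutes leg 3 → 2:41 AM UTC (Jun 7).
Mexico City is UTC−6:00, so local arrival = 2:41 AM − 6:00 = 8:41 PM on Jun 6.

8:41 PM on June 6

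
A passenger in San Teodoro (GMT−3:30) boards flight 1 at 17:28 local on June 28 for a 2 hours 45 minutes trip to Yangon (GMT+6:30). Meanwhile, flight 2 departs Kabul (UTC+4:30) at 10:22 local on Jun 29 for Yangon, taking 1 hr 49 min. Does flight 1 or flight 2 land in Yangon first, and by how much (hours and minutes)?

Flight 1 in UTC: 17:28 + 3:30 = 20:58 on Jun 28.
+2 hours and 45 minutes → arrive 23:43 UTC on Jun 28.
Flight 2 in UTC: 10:22 − 4:30 = 05:52 on Jun 29.
+1 hour and 49 minutes → arrive 07:41 UTC on Jun 29.
Flight 1 lands earlier by 7 hours 58 minutes.

the first, by 7 hours 58 minutes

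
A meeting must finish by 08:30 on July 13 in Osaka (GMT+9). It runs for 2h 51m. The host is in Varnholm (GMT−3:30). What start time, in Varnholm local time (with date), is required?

17:09 on July 12

Target end time in UTC: 08:30 − 9:00 = 23:30 on Jul 12.
Subtract 2 hours and 51 minutes → start 20:39 UTC on Jul 12.
Varnholm is UTC−3:30: 20:39 − 3:30 = 17:09 on Jul 12.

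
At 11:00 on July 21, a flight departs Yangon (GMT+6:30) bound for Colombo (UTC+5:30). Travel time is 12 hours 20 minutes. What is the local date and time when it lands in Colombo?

Convert departure to UTC: 11:00 − 6:30 = 04:30 UTC on Jul 21.
Add 12 hours 20 minutes travel time → 16:50 UTC.
Colombo is UTC+5:30, so local arrival = 16:50 + 5:30 = 22:20 on Jul 21.

22:20 on July 21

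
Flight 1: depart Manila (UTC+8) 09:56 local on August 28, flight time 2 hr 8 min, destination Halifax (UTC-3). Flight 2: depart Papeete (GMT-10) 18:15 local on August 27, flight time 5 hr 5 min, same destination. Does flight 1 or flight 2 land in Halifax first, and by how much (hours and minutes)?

Flight 1 in UTC: 09:56 − 8:00 = 01:56 on Aug 28.
+2 hours and 8 minutes → arrive 04:04 UTC on Aug 28.
Flight 2 in UTC: 18:15 + 10:00 = 04:15 on Aug 28.
+5 hours 5 minutes → arrive 09:20 UTC on Aug 28.
Flight 1 lands earlier by 5 hours 16 minutes.

the first, by 5 hours 16 minutes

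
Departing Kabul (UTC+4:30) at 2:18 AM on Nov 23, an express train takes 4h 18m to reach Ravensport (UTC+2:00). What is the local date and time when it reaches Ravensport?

Convert departure to UTC: 2:18 AM − 4:30 = 9:48 PM UTC on Nov 22.
Add 4 hours and 18 minutes travel time → 2:06 AM UTC (Nov 23).
Ravensport is UTC+2:00, so local arrival = 2:06 AM + 2:00 = 4:06 AM on Nov 23.

4:06 AM on November 23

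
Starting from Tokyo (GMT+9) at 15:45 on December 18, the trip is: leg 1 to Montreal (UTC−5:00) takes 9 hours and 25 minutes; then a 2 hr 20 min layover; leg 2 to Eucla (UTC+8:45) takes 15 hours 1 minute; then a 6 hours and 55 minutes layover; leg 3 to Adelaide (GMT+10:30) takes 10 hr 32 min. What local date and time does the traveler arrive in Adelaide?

Convert departure to UTC: 15:45 − 9:00 = 06:45 UTC on Dec 18.
Add 9 hours 25 minutes leg 1 → 16:10 UTC.
Add 2 hours and 20 minutes layover in Montreal → 18:30 UTC.
Add 15 hours and 1 minute leg 2 → 09:31 UTC (Dec 19).
Add 6 hours and 55 minutes layover in Eucla → 16:26 UTC.
Add 10 hours and 32 minutes leg 3 → 02:58 UTC (Dec 20).
Adelaide is UTC+10:30, so local arrival = 02:58 + 10:30 = 13:28 on Dec 20.

13:28 on Dec 20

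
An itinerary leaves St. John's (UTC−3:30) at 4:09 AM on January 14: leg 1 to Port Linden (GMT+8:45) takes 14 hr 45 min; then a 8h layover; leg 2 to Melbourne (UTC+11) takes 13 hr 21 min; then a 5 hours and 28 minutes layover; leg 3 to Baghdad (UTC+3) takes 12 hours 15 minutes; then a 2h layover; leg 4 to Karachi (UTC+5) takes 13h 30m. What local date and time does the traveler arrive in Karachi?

9:58 AM on January 17

Convert departure to UTC: 4:09 AM + 3:30 = 7:39 AM UTC on Jan 14.
Add 14 hours and 45 minutes leg 1 → 10:24 PM UTC.
Add 8 hours layover in Port Linden → 6:24 AM UTC (Jan 15).
Add 13 hours and 21 minutes leg 2 → 7:45 PM UTC.
Add 5 hours and 28 minutes layover in Melbourne → 1:13 AM UTC (Jan 16).
Add 12 hours 15 minutes leg 3 → 1:28 PM UTC.
Add 2 hours layover in Baghdad → 3:28 PM UTC.
Add 13 hours 30 minutes leg 4 → 4:58 AM UTC (Jan 17).
Karachi is UTC+5:00, so local arrival = 4:58 AM + 5:00 = 9:58 AM on Jan 17.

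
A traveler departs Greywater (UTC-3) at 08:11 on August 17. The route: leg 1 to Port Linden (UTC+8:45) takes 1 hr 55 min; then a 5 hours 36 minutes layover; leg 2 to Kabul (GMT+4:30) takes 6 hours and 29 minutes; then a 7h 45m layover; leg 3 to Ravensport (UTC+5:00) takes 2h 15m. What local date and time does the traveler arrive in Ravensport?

16:11 on August 18

Convert departure to UTC: 08:11 + 3:00 = 11:11 UTC on Aug 17.
Add 1 hour and 55 minutes leg 1 → 13:06 UTC.
Add 5 hours 36 minutes layover in Port Linden → 18:42 UTC.
Add 6 hours 29 minutes leg 2 → 01:11 UTC (Aug 18).
Add 7 hours 45 minutes layover in Kabul → 08:56 UTC.
Add 2 hours and 15 minutes leg 3 → 11:11 UTC.
Ravensport is UTC+5:00, so local arrival = 11:11 + 5:00 = 16:11 on Aug 18.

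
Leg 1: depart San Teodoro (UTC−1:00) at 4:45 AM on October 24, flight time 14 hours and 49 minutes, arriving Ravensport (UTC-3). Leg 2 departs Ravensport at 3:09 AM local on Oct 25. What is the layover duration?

Convert departure to UTC: 4:45 AM + 1:00 = 5:45 AM UTC on Oct 24.
Add 14 hours and 49 minutes flight time → 8:34 PM UTC.
Ravensport is UTC−3:00, so local arrival = 8:34 PM − 3:00 = 5:34 PM on Oct 24.
Layover = 3:09 AM − 5:34 PM (+1 day) = 9 hours 35 minutes.

9 hours 35 minutes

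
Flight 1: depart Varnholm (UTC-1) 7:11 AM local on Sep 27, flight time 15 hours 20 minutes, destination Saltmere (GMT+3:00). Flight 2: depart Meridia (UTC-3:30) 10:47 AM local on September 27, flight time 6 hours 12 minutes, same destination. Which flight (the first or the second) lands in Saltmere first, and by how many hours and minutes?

Flight 1 in UTC: 7:11 AM + 1:00 = 8:11 AM on Sep 27.
+15 hours 20 minutes → arrive 11:31 PM UTC on Sep 27.
Flight 2 in UTC: 10:47 AM + 3:30 = 2:17 PM on Sep 27.
+6 hours and 12 minutes → arrive 8:29 PM UTC on Sep 27.
Flight 2 lands earlier by 3 hours 2 minutes.

the second, by 3 hours 2 minutes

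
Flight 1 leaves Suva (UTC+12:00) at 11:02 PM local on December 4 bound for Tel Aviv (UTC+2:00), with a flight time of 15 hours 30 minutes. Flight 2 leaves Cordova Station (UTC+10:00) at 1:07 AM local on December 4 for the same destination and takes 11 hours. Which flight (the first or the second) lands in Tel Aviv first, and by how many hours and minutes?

Flight 1 in UTC: 11:02 PM − 12:00 = 11:02 AM on Dec 4.
+15 hours 30 minutes → arrive 2:32 AM UTC on Dec 5.
Flight 2 in UTC: 1:07 AM − 10:00 = 3:07 PM on Dec 3.
+11 hours → arrive 2:07 AM UTC on Dec 4.
Flight 2 lands earlier by 24 hours 25 minutes.

the second, by 24 hours 25 minutes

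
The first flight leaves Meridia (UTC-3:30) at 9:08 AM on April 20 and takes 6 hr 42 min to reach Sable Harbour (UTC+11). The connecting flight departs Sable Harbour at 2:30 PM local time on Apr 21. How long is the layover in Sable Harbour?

8 hours 10 minutes

Convert departure to UTC: 9:08 AM + 3:30 = 12:38 PM UTC on Apr 20.
Add 6 hours 42 minutes flight time → 7:20 PM UTC.
Sable Harbour is UTC+11:00, so local arrival = 7:20 PM + 11:00 = 6:20 AM on Apr 21.
Layover = 2:30 PM − 6:20 AM = 8 hours 10 minutes.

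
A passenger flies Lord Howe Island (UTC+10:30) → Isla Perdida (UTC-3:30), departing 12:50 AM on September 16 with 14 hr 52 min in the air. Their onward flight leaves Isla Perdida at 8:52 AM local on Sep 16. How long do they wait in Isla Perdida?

7 hours 10 minutes

Convert departure to UTC: 12:50 AM − 10:30 = 2:20 PM UTC on Sep 15.
Add 14 hours 52 minutes flight time → 5:12 AM UTC (Sep 16).
Isla Perdida is UTC−3:30, so local arrival = 5:12 AM − 3:30 = 1:42 AM on Sep 16.
Layover = 8:52 AM − 1:42 AM = 7 hours 10 minutes.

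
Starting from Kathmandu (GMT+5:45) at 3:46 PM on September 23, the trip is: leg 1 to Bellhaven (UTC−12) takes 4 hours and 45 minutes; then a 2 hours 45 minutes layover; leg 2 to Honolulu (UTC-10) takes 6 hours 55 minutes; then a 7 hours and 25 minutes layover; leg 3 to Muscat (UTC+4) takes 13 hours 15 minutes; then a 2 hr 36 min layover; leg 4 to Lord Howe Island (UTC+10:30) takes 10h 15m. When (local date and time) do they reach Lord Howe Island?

Convert departure to UTC: 3:46 PM − 5:45 = 10:01 AM UTC on Sep 23.
Add 4 hours and 45 minutes leg 1 → 2:46 PM UTC.
Add 2 hours 45 minutes layover in Bellhaven → 5:31 PM UTC.
Add 6 hours 55 minutes leg 2 → 12:26 AM UTC (Sep 24).
Add 7 hours and 25 minutes layover in Honolulu → 7:51 AM UTC.
Add 13 hours 15 minutes leg 3 → 9:06 PM UTC.
Add 2 hours 36 minutes layover in Muscat → 11:42 PM UTC.
Add 10 hours 15 minutes leg 4 → 9:57 AM UTC (Sep 25).
Lord Howe Island is UTC+10:30, so local arrival = 9:57 AM + 10:30 = 8:27 PM on Sep 25.

8:27 PM on Sep 25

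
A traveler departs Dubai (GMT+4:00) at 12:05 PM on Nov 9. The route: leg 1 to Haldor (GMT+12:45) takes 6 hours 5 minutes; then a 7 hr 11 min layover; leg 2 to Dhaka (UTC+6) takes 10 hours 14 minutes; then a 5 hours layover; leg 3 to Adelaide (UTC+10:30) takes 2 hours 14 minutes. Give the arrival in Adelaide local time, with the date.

Convert departure to UTC: 12:05 PM − 4:00 = 8:05 AM UTC on Nov 9.
Add 6 hours 5 minutes leg 1 → 2:10 PM UTC.
Add 7 hours 11 minutes layover in Haldor → 9:21 PM UTC.
Add 10 hours and 14 minutes leg 2 → 7:35 AM UTC (Nov 10).
Add 5 hours layover in Dhaka → 12:35 PM UTC.
Add 2 hours and 14 minutes leg 3 → 2:49 PM UTC.
Adelaide is UTC+10:30, so local arrival = 2:49 PM + 10:30 = 1:19 AM on Nov 11.

1:19 AM on November 11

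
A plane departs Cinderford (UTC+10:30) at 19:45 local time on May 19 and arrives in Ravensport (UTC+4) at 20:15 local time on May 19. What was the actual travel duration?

7 hours

Departure in UTC: 19:45 − 10:30 = 09:15 on May 19.
Arrival in UTC: 20:15 − 4:00 = 16:15 on May 19.
Elapsed = 16:15 − 09:15 = 7 hours.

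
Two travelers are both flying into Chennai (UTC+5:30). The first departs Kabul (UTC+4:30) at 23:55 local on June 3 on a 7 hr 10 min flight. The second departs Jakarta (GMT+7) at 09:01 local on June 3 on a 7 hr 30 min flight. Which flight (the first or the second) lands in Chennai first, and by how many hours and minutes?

Flight 1 in UTC: 23:55 − 4:30 = 19:25 on Jun 3.
+7 hours 10 minutes → arrive 02:35 UTC on Jun 4.
Flight 2 in UTC: 09:01 − 7:00 = 02:01 on Jun 3.
+7 hours and 30 minutes → arrive 09:31 UTC on Jun 3.
Flight 2 lands earlier by 17 hours 4 minutes.

the second, by 17 hours 4 minutes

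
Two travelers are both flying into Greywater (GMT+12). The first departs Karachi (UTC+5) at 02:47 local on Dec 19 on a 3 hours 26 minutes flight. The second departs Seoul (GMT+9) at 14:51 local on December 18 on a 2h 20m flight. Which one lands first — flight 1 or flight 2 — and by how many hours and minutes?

the second, by 17 hours 2 minutes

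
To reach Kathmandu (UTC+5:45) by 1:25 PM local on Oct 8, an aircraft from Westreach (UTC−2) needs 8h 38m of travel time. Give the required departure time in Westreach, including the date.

9:02 PM on October 7

Target arrival in UTC: 1:25 PM − 5:45 = 7:40 AM on Oct 8.
Subtract 8 hours 38 minutes → departure 11:02 PM UTC on Oct 7.
Westreach is UTC−2:00: 11:02 PM − 2:00 = 9:02 PM on Oct 7.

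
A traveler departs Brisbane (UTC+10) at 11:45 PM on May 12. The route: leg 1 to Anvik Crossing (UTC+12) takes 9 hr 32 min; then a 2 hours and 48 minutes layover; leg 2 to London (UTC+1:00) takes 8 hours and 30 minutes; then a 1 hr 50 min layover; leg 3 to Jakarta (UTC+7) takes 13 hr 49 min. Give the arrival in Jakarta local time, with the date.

9:14 AM on May 14

Convert departure to UTC: 11:45 PM − 10:00 = 1:45 PM UTC on May 12.
Add 9 hours 32 minutes leg 1 → 11:17 PM UTC.
Add 2 hours 48 minutes layover in Anvik Crossing → 2:05 AM UTC (May 13).
Add 8 hours 30 minutes leg 2 → 10:35 AM UTC.
Add 1 hour 50 minutes layover in London → 12:25 PM UTC.
Add 13 hours and 49 minutes leg 3 → 2:14 AM UTC (May 14).
Jakarta is UTC+7:00, so local arrival = 2:14 AM + 7:00 = 9:14 AM on May 14.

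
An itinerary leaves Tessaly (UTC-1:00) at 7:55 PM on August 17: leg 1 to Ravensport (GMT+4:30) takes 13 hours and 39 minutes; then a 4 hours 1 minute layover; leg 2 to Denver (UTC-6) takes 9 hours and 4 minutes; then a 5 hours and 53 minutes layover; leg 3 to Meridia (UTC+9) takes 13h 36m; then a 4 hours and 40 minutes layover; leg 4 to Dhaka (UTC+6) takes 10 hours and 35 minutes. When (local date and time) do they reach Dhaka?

4:23 PM on August 20

Convert departure to UTC: 7:55 PM + 1:00 = 8:55 PM UTC on Aug 17.
Add 13 hours and 39 minutes leg 1 → 10:34 AM UTC (Aug 18).
Add 4 hours and 1 minute layover in Ravensport → 2:35 PM UTC.
Add 9 hours and 4 minutes leg 2 → 11:39 PM UTC.
Add 5 hours and 53 minutes layover in Denver → 5:32 AM UTC (Aug 19).
Add 13 hours and 36 minutes leg 3 → 7:08 PM UTC.
Add 4 hours 40 minutes layover in Meridia → 11:48 PM UTC.
Add 10 hours 35 minutes leg 4 → 10:23 AM UTC (Aug 20).
Dhaka is UTC+6:00, so local arrival = 10:23 AM + 6:00 = 4:23 PM on Aug 20.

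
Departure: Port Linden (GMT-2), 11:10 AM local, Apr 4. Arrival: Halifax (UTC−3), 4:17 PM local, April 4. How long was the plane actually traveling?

Departure in UTC: 11:10 AM + 2:00 = 1:10 PM on Apr 4.
Arrival in UTC: 4:17 PM + 3:00 = 7:17 PM on Apr 4.
Elapsed = 7:17 PM − 1:10 PM = 6 hours 7 minutes.

6 hours 7 minutes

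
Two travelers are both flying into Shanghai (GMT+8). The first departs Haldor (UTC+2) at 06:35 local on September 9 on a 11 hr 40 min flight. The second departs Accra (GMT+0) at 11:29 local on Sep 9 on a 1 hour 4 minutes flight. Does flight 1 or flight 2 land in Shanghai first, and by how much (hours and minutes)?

Flight 1 in UTC: 06:35 − 2:00 = 04:35 on Sep 9.
+11 hours 40 minutes → arrive 16:15 UTC on Sep 9.
Flight 2 departs at 11:29 UTC (Sep 9).
+1 hour 4 minutes → arrive 12:33 UTC on Sep 9.
Flight 2 lands earlier by 3 hours 42 minutes.

the second, by 3 hours 42 minutes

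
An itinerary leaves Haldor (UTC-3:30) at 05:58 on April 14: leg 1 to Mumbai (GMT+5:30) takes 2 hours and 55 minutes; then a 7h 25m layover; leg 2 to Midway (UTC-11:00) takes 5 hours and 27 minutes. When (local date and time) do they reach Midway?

14:15 on Apr 14

Convert departure to UTC: 05:58 + 3:30 = 09:28 UTC on Apr 14.
Add 2 hours and 55 minutes leg 1 → 12:23 UTC.
Add 7 hours and 25 minutes layover in Mumbai → 19:48 UTC.
Add 5 hours 27 minutes leg 2 → 01:15 UTC (Apr 15).
Midway is UTC−11:00, so local arrival = 01:15 − 11:00 = 14:15 on Apr 14.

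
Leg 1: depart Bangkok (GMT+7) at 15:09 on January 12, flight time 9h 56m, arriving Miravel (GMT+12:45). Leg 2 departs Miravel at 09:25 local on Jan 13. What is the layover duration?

Convert departure to UTC: 15:09 − 7:00 = 08:09 UTC on Jan 12.
Add 9 hours and 56 minutes flight time → 18:05 UTC.
Miravel is UTC+12:45, so local arrival = 18:05 + 12:45 = 06:50 on Jan 13.
Layover = 09:25 − 06:50 = 2 hours 35 minutes.

2 hours 35 minutes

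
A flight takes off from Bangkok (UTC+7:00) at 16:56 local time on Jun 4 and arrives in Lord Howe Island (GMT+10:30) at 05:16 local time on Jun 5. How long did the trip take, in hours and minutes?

Departure in UTC: 16:56 − 7:00 = 09:56 on Jun 4.
Arrival in UTC: 05:16 − 10:30 = 18:46 on Jun 4.
Elapsed = 18:46 − 09:56 = 8 hours 50 minutes.

8 hours 50 minutes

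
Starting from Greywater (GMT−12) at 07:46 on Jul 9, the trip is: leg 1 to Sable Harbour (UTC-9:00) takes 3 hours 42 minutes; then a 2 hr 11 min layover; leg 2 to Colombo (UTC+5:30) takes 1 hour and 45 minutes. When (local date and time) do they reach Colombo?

08:54 on July 10

Convert departure to UTC: 07:46 + 12:00 = 19:46 UTC on Jul 9.
Add 3 hours 42 minutes leg 1 → 23:28 UTC.
Add 2 hours 11 minutes layover in Sable Harbour → 01:39 UTC (Jul 10).
Add 1 hour and 45 minutes leg 2 → 03:24 UTC.
Colombo is UTC+5:30, so local arrival = 03:24 + 5:30 = 08:54 on Jul 10.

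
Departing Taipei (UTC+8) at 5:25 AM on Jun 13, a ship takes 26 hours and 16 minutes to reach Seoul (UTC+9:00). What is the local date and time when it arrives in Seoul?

Convert departure to UTC: 5:25 AM − 8:00 = 9:25 PM UTC on Jun 12.
Add 26 hours and 16 minutes travel time → 11:41 PM UTC (Jun 13).
Seoul is UTC+9:00, so local arrival = 11:41 PM + 9:00 = 8:41 AM on Jun 14.

8:41 AM on Jun 14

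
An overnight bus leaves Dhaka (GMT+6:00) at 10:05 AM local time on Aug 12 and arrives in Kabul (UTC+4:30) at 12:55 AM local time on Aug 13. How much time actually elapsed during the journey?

16 hours 20 minutes

Departure in UTC: 10:05 AM − 6:00 = 4:05 AM on Aug 12.
Arrival in UTC: 12:55 AM − 4:30 = 8:25 PM on Aug 12.
Elapsed = 8:25 PM − 4:05 AM = 16 hours 20 minutes.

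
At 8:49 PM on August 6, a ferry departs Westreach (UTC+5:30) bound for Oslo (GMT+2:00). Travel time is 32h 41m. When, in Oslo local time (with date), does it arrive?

2:00 AM on August 8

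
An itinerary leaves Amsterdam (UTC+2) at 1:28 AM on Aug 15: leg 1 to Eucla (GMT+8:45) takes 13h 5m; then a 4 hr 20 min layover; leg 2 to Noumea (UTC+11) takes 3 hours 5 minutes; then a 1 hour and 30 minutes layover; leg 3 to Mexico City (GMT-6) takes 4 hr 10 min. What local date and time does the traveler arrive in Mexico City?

7:38 PM on August 15

Convert departure to UTC: 1:28 AM − 2:00 = 11:28 PM UTC on Aug 14.
Add 13 hours 5 minutes leg 1 → 12:33 PM UTC (Aug 15).
Add 4 hours and 20 minutes layover in Eucla → 4:53 PM UTC.
Add 3 hours and 5 minutes leg 2 → 7:58 PM UTC.
Add 1 hour 30 minutes layover in Noumea → 9:28 PM UTC.
Add 4 hours and 10 minutes leg 3 → 1:38 AM UTC (Aug 16).
Mexico City is UTC−6:00, so local arrival = 1:38 AM − 6:00 = 7:38 PM on Aug 15.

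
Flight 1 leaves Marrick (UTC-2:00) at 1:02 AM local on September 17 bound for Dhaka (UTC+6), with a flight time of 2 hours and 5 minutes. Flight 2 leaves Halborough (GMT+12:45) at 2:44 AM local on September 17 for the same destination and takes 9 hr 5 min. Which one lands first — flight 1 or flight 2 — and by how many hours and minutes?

the second, by 6 hours 3 minutes

Flight 1 in UTC: 1:02 AM + 2:00 = 3:02 AM on Sep 17.
+2 hours 5 minutes → arrive 5:07 AM UTC on Sep 17.
Flight 2 in UTC: 2:44 AM − 12:45 = 1:59 PM on Sep 16.
+9 hours 5 minutes → arrive 11:04 PM UTC on Sep 16.
Flight 2 lands earlier by 6 hours 3 minutes.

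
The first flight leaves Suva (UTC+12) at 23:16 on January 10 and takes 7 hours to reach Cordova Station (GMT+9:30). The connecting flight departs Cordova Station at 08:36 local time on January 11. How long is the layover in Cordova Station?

Convert departure to UTC: 23:16 − 12:00 = 11:16 UTC on Jan 10.
Add 7 hours flight time → 18:16 UTC.
Cordova Station is UTC+9:30, so local arrival = 18:16 + 9:30 = 03:46 on Jan 11.
Layover = 08:36 − 03:46 = 4 hours 50 minutes.

4 hours 50 minutes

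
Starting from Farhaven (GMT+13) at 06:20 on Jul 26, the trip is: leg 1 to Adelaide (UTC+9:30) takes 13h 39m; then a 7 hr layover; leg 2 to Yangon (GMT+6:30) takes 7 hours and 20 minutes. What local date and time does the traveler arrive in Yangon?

03:49 on Jul 27

Convert departure to UTC: 06:20 − 13:00 = 17:20 UTC on Jul 25.
Add 13 hours and 39 minutes leg 1 → 06:59 UTC (Jul 26).
Add 7 hours layover in Adelaide → 13:59 UTC.
Add 7 hours 20 minutes leg 2 → 21:19 UTC.
Yangon is UTC+6:30, so local arrival = 21:19 + 6:30 = 03:49 on Jul 27.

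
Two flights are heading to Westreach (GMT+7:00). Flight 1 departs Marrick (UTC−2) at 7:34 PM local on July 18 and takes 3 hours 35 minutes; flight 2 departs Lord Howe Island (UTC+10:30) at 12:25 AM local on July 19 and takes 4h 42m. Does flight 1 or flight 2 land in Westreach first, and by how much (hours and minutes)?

the second, by 6 hours 32 minutes

Flight 1 in UTC: 7:34 PM + 2:00 = 9:34 PM on Jul 18.
+3 hours 35 minutes → arrive 1:09 AM UTC on Jul 19.
Flight 2 in UTC: 12:25 AM − 10:30 = 1:55 PM on Jul 18.
+4 hours 42 minutes → arrive 6:37 PM UTC on Jul 18.
Flight 2 lands earlier by 6 hours 32 minutes.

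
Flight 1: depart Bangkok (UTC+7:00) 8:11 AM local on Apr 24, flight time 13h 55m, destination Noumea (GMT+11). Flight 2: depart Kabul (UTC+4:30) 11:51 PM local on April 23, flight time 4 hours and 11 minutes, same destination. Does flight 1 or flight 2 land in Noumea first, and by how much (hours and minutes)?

Flight 1 in UTC: 8:11 AM − 7:00 = 1:11 AM on Apr 24.
+13 hours and 55 minutes → arrive 3:06 PM UTC on Apr 24.
Flight 2 in UTC: 11:51 PM − 4:30 = 7:21 PM on Apr 23.
+4 hours 11 minutes → arrive 11:32 PM UTC on Apr 23.
Flight 2 lands earlier by 15 hours 34 minutes.

the second, by 15 hours 34 minutes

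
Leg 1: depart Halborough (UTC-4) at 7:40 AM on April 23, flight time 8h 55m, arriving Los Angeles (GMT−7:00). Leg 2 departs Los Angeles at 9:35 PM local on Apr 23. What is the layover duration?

8 hours

Convert departure to UTC: 7:40 AM + 4:00 = 11:40 AM UTC on Apr 23.
Add 8 hours and 55 minutes flight time → 8:35 PM UTC.
Los Angeles is UTC−7:00, so local arrival = 8:35 PM − 7:00 = 1:35 PM on Apr 23.
Layover = 9:35 PM − 1:35 PM = 8 hours.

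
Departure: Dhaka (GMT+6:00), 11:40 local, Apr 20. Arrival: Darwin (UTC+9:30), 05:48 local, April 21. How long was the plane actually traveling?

14 hours 38 minutes

Darwin is 3:30 ahead of Dhaka.
Clock-face elapsed time (ignoring zones) is 18 hours 8 minutes.
Actual elapsed = 18 hours 8 minutes − 3:30 = 14 hours 38 minutes.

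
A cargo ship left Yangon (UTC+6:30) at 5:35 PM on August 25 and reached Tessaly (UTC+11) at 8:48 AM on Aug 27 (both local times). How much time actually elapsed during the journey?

34 hours 43 minutes

Departure in UTC: 5:35 PM − 6:30 = 11:05 AM on Aug 25.
Arrival in UTC: 8:48 AM − 11:00 = 9:48 PM on Aug 26.
Elapsed = 9:48 PM − 11:05 AM (+1 day) = 34 hours 43 minutes.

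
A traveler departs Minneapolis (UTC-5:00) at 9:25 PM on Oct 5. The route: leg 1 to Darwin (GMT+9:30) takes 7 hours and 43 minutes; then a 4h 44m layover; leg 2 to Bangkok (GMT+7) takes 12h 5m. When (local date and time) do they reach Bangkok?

9:57 AM on Oct 7

Convert departure to UTC: 9:25 PM + 5:00 = 2:25 AM UTC on Oct 6.
Add 7 hours 43 minutes leg 1 → 10:08 AM UTC.
Add 4 hours and 44 minutes layover in Darwin → 2:52 PM UTC.
Add 12 hours 5 minutes leg 2 → 2:57 AM UTC (Oct 7).
Bangkok is UTC+7:00, so local arrival = 2:57 AM + 7:00 = 9:57 AM on Oct 7.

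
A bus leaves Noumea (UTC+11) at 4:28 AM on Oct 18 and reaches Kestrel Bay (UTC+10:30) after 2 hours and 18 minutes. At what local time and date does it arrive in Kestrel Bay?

6:16 AM on October 18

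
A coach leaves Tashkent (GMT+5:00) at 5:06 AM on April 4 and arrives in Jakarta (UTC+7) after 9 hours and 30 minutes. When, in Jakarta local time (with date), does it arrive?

4:36 PM on Apr 4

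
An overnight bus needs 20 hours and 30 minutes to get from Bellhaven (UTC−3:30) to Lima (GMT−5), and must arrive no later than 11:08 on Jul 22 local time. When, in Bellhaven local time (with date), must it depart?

Target arrival in UTC: 11:08 + 5:00 = 16:08 on Jul 22.
Subtract 20 hours and 30 minutes → departure 19:38 UTC on Jul 21.
Bellhaven is UTC−3:30: 19:38 − 3:30 = 16:08 on Jul 21.

16:08 on July 21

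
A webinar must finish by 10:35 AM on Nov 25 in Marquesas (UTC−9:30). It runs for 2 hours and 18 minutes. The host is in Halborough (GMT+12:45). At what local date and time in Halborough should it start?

Target end time in UTC: 10:35 AM + 9:30 = 8:05 PM on Nov 25.
Subtract 2 hours and 18 minutes → start 5:47 PM UTC on Nov 25.
Halborough is UTC+12:45: 5:47 PM + 12:45 = 6:32 AM on Nov 26.

6:32 AM on Nov 26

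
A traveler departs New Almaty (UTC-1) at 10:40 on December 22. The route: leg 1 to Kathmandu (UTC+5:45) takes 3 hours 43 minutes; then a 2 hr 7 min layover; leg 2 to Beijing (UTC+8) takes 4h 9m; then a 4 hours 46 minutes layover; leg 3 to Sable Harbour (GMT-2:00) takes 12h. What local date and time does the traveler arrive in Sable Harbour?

12:25 on December 23

Convert departure to UTC: 10:40 + 1:00 = 11:40 UTC on Dec 22.
Add 3 hours 43 minutes leg 1 → 15:23 UTC.
Add 2 hours 7 minutes layover in Kathmandu → 17:30 UTC.
Add 4 hours 9 minutes leg 2 → 21:39 UTC.
Add 4 hours 46 minutes layover in Beijing → 02:25 UTC (Dec 23).
Add 12 hours leg 3 → 14:25 UTC.
Sable Harbour is UTC−2:00, so local arrival = 14:25 − 2:00 = 12:25 on Dec 23.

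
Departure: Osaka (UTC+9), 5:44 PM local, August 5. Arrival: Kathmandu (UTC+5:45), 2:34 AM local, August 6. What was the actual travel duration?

Departure in UTC: 5:44 PM − 9:00 = 8:44 AM on Aug 5.
Arrival in UTC: 2:34 AM − 5:45 = 8:49 PM on Aug 5.
Elapsed = 8:49 PM − 8:44 AM = 12 hours 5 minutes.

12 hours 5 minutes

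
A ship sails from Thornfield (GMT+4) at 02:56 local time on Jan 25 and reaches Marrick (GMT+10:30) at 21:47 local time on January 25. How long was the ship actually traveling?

Marrick is 6:30 ahead of Thornfield.
Clock-face elapsed time (ignoring zones) is 18 hours 51 minutes.
Actual elapsed = 18 hours 51 minutes − 6:30 = 12 hours 21 minutes.

12 hours 21 minutes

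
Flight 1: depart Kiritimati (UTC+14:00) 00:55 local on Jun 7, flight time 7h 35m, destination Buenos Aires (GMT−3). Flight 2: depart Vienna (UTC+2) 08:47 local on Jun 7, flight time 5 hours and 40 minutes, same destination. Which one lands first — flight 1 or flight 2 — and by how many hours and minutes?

the first, by 17 hours 57 minutes

Flight 1 in UTC: 00:55 − 14:00 = 10:55 on Jun 6.
+7 hours and 35 minutes → arrive 18:30 UTC on Jun 6.
Flight 2 in UTC: 08:47 − 2:00 = 06:47 on Jun 7.
+5 hours and 40 minutes → arrive 12:27 UTC on Jun 7.
Flight 1 lands earlier by 17 hours 57 minutes.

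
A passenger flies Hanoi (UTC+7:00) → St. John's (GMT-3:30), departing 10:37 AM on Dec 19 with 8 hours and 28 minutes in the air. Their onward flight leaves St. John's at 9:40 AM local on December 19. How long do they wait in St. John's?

1 hour 5 minutes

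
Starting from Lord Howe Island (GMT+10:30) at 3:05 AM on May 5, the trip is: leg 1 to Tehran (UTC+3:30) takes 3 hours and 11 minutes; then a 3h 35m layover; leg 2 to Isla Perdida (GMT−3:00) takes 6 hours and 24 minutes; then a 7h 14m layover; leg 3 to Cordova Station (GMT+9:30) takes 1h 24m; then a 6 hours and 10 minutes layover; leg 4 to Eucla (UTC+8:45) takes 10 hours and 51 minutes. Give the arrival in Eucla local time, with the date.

Convert departure to UTC: 3:05 AM − 10:30 = 4:35 PM UTC on May 4.
Add 3 hours and 11 minutes leg 1 → 7:46 PM UTC.
Add 3 hours 35 minutes layover in Tehran → 11:21 PM UTC.
Add 6 hours and 24 minutes leg 2 → 5:45 AM UTC (May 5).
Add 7 hours and 14 minutes layover in Isla Perdida → 12:59 PM UTC.
Add 1 hour 24 minutes leg 3 → 2:23 PM UTC.
Add 6 hours 10 minutes layover in Cordova Station → 8:33 PM UTC.
Add 10 hours 51 minutes leg 4 → 7:24 AM UTC (May 6).
Eucla is UTC+8:45, so local arrival = 7:24 AM + 8:45 = 4:09 PM on May 6.

4:09 PM on May 6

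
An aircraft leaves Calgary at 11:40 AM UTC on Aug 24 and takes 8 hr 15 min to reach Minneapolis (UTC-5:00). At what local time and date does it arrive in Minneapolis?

Departure is given in UTC: 11:40 AM on Aug 24.
Add 8 hours and 15 minutes → 7:55 PM UTC.
Minneapolis is UTC−5:00: 7:55 PM − 5:00 = 2:55 PM on Aug 24.

2:55 PM on August 24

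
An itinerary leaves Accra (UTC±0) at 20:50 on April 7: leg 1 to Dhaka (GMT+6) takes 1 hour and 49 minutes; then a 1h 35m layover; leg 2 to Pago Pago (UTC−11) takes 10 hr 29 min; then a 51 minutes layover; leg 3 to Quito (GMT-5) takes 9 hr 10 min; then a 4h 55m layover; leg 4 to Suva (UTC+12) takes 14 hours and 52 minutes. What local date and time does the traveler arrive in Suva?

Accra is at UTC+0, so departure is already 20:50 UTC on Apr 7.
Add 1 hour and 49 minutes leg 1 → 22:39 UTC.
Add 1 hour and 35 minutes layover in Dhaka → 00:14 UTC (Apr 8).
Add 10 hours 29 minutes leg 2 → 10:43 UTC.
Add 51 minutes layover in Pago Pago → 11:34 UTC.
Add 9 hours and 10 minutes leg 3 → 20:44 UTC.
Add 4 hours 55 minutes layover in Quito → 01:39 UTC (Apr 9).
Add 14 hours and 52 minutes leg 4 → 16:31 UTC.
Suva is UTC+12:00, so local arrival = 16:31 + 12:00 = 04:31 on Apr 10.

04:31 on April 10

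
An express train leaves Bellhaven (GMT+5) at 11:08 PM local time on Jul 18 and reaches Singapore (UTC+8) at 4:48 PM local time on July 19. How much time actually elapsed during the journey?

Departure in UTC: 11:08 PM − 5:00 = 6:08 PM on Jul 18.
Arrival in UTC: 4:48 PM − 8:00 = 8:48 AM on Jul 19.
Elapsed = 8:48 AM − 6:08 PM (+1 day) = 14 hours 40 minutes.

14 hours 40 minutes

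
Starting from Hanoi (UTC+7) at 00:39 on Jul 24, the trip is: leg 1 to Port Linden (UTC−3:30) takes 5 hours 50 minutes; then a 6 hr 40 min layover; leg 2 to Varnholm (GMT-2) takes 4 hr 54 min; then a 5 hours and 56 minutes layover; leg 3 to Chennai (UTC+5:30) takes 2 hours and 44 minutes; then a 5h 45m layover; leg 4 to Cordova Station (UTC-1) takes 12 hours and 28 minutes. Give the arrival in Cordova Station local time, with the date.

12:56 on July 25

Convert departure to UTC: 00:39 − 7:00 = 17:39 UTC on Jul 23.
Add 5 hours and 50 minutes leg 1 → 23:29 UTC.
Add 6 hours 40 minutes layover in Port Linden → 06:09 UTC (Jul 24).
Add 4 hours 54 minutes leg 2 → 11:03 UTC.
Add 5 hours and 56 minutes layover in Varnholm → 16:59 UTC.
Add 2 hours 44 minutes leg 3 → 19:43 UTC.
Add 5 hours and 45 minutes layover in Chennai → 01:28 UTC (Jul 25).
Add 12 hours and 28 minutes leg 4 → 13:56 UTC.
Cordova Station is UTC−1:00, so local arrival = 13:56 − 1:00 = 12:56 on Jul 25.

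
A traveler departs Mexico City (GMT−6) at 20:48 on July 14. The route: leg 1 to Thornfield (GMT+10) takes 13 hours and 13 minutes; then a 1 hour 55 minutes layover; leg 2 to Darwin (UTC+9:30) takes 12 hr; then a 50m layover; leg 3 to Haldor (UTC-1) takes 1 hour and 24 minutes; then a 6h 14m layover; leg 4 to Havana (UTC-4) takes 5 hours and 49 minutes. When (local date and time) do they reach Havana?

16:13 on July 16

Convert departure to UTC: 20:48 + 6:00 = 02:48 UTC on Jul 15.
Add 13 hours and 13 minutes leg 1 → 16:01 UTC.
Add 1 hour and 55 minutes layover in Thornfield → 17:56 UTC.
Add 12 hours leg 2 → 05:56 UTC (Jul 16).
Add 50 minutes layover in Darwin → 06:46 UTC.
Add 1 hour 24 minutes leg 3 → 08:10 UTC.
Add 6 hours and 14 minutes layover in Haldor → 14:24 UTC.
Add 5 hours 49 minutes leg 4 → 20:13 UTC.
Havana is UTC−4:00, so local arrival = 20:13 − 4:00 = 16:13 on Jul 16.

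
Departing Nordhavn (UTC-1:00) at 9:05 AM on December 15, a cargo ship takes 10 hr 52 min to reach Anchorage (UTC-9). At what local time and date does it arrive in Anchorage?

11:57 AM on December 15

Convert departure to UTC: 9:05 AM + 1:00 = 10:05 AM UTC on Dec 15.
Add 10 hours 52 minutes travel time → 8:57 PM UTC.
Anchorage is UTC−9:00, so local arrival = 8:57 PM − 9:00 = 11:57 AM on Dec 15.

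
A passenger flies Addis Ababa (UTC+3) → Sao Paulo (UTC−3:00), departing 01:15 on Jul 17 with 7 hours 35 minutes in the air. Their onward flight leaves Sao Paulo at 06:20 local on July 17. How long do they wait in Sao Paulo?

3 hours 30 minutes

Convert departure to UTC: 01:15 − 3:00 = 22:15 UTC on Jul 16.
Add 7 hours 35 minutes flight time → 05:50 UTC (Jul 17).
Sao Paulo is UTC−3:00, so local arrival = 05:50 − 3:00 = 02:50 on Jul 17.
Layover = 06:20 − 02:50 = 3 hours 30 minutes.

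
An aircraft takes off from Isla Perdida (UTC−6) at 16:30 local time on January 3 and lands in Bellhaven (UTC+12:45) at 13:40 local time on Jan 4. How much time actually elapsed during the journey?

2 hours 25 minutes

Departure in UTC: 16:30 + 6:00 = 22:30 on Jan 3.
Arrival in UTC: 13:40 − 12:45 = 00:55 on Jan 4.
Elapsed = 00:55 − 22:30 (+1 day) = 2 hours 25 minutes.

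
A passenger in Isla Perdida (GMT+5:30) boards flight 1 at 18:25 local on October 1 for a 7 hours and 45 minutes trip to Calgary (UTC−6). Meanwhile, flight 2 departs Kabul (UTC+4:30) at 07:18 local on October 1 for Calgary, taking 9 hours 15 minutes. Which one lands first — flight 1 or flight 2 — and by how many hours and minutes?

Flight 1 in UTC: 18:25 − 5:30 = 12:55 on Oct 1.
+7 hours and 45 minutes → arrive 20:40 UTC on Oct 1.
Flight 2 in UTC: 07:18 − 4:30 = 02:48 on Oct 1.
+9 hours and 15 minutes → arrive 12:03 UTC on Oct 1.
Flight 2 lands earlier by 8 hours 37 minutes.

the second, by 8 hours 37 minutes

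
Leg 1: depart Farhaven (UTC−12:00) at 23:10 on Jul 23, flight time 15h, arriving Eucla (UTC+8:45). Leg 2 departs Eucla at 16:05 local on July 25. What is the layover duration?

5 hours 10 minutes

Convert departure to UTC: 23:10 + 12:00 = 11:10 UTC on Jul 24.
Add 15 hours flight time → 02:10 UTC (Jul 25).
Eucla is UTC+8:45, so local arrival = 02:10 + 8:45 = 10:55 on Jul 25.
Layover = 16:05 − 10:55 = 5 hours 10 minutes.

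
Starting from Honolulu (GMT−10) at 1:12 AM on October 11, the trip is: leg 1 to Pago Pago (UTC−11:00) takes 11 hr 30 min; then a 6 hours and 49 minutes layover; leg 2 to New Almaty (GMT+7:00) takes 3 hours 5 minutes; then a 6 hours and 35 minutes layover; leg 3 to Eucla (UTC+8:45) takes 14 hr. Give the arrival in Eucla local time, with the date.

Convert departure to UTC: 1:12 AM + 10:00 = 11:12 AM UTC on Oct 11.
Add 11 hours 30 minutes leg 1 → 10:42 PM UTC.
Add 6 hours and 49 minutes layover in Pago Pago → 5:31 AM UTC (Oct 12).
Add 3 hours 5 minutes leg 2 → 8:36 AM UTC.
Add 6 hours 35 minutes layover in New Almaty → 3:11 PM UTC.
Add 14 hours leg 3 → 5:11 AM UTC (Oct 13).
Eucla is UTC+8:45, so local arrival = 5:11 AM + 8:45 = 1:56 PM on Oct 13.

1:56 PM on October 13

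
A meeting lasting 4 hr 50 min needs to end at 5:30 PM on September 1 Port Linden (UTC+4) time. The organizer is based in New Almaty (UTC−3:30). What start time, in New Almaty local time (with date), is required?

Target end time in UTC: 5:30 PM − 4:00 = 1:30 PM on Sep 1.
Subtract 4 hours 50 minutes → start 8:40 AM UTC on Sep 1.
New Almaty is UTC−3:30: 8:40 AM − 3:30 = 5:10 AM on Sep 1.

5:10 AM on September 1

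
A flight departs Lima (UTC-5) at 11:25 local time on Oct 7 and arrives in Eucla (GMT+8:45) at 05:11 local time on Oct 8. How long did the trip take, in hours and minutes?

4 hours 1 minute

Departure in UTC: 11:25 + 5:00 = 16:25 on Oct 7.
Arrival in UTC: 05:11 − 8:45 = 20:26 on Oct 7.
Elapsed = 20:26 − 16:25 = 4 hours 1 minute.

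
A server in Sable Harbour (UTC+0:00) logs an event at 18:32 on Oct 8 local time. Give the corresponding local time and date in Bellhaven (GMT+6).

Sable Harbour is UTC+0 so that is 18:32 UTC.
Bellhaven is UTC+6:00: 18:32 + 6:00 = 00:32 on Oct 9.

00:32 on October 9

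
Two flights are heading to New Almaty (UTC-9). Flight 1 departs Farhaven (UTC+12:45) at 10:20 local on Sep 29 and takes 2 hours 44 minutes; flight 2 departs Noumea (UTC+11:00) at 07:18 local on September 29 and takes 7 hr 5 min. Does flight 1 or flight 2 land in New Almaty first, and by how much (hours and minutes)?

the first, by 3 hours 4 minutes

Flight 1 in UTC: 10:20 − 12:45 = 21:35 on Sep 28.
+2 hours 44 minutes → arrive 00:19 UTC on Sep 29.
Flight 2 in UTC: 07:18 − 11:00 = 20:18 on Sep 28.
+7 hours and 5 minutes → arrive 03:23 UTC on Sep 29.
Flight 1 lands earlier by 3 hours 4 minutes.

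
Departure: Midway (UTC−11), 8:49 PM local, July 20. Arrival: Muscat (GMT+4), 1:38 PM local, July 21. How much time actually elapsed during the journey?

Departure in UTC: 8:49 PM + 11:00 = 7:49 AM on Jul 21.
Arrival in UTC: 1:38 PM − 4:00 = 9:38 AM on Jul 21.
Elapsed = 9:38 AM − 7:49 AM = 1 hour 49 minutes.

1 hour 49 minutes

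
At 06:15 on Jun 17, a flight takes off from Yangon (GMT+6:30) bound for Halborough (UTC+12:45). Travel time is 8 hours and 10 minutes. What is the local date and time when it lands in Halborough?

Halborough is 6:15 ahead of Yangon.
After 8 hours 10 minutes it is 14:25 in Yangon.
Shift by the zone difference: 14:25 + 6:15 = 20:40 on Jun 17 in Halborough.

20:40 on June 17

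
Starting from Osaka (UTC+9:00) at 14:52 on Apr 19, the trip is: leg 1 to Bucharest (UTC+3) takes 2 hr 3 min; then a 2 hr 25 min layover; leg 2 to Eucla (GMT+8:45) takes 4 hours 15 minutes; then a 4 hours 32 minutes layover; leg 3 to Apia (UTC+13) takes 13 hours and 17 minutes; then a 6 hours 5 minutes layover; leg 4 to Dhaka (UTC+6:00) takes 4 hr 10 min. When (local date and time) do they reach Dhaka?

Convert departure to UTC: 14:52 − 9:00 = 05:52 UTC on Apr 19.
Add 2 hours 3 minutes leg 1 → 07:55 UTC.
Add 2 hours and 25 minutes layover in Bucharest → 10:20 UTC.
Add 4 hours and 15 minutes leg 2 → 14:35 UTC.
Add 4 hours 32 minutes layover in Eucla → 19:07 UTC.
Add 13 hours and 17 minutes leg 3 → 08:24 UTC (Apr 20).
Add 6 hours 5 minutes layover in Apia → 14:29 UTC.
Add 4 hours 10 minutes leg 4 → 18:39 UTC.
Dhaka is UTC+6:00, so local arrival = 18:39 + 6:00 = 00:39 on Apr 21.

00:39 on April 21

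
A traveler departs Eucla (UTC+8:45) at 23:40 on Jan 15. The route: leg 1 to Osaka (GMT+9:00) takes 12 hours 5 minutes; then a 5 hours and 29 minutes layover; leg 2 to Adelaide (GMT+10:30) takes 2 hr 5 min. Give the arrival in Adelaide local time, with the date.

Convert departure to UTC: 23:40 − 8:45 = 14:55 UTC on Jan 15.
Add 12 hours 5 minutes leg 1 → 03:00 UTC (Jan 16).
Add 5 hours 29 minutes layover in Osaka → 08:29 UTC.
Add 2 hours 5 minutes leg 2 → 10:34 UTC.
Adelaide is UTC+10:30, so local arrival = 10:34 + 10:30 = 21:04 on Jan 16.

21:04 on January 16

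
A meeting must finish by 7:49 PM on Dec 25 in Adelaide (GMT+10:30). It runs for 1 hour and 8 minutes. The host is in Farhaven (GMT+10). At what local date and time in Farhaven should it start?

6:11 PM on December 25

Target end time in UTC: 7:49 PM − 10:30 = 9:19 AM on Dec 25.
Subtract 1 hour 8 minutes → start 8:11 AM UTC on Dec 25.
Farhaven is UTC+10:00: 8:11 AM + 10:00 = 6:11 PM on Dec 25.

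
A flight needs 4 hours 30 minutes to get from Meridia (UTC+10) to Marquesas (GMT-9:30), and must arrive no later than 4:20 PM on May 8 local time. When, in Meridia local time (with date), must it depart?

7:20 AM on May 9

Target arrival in UTC: 4:20 PM + 9:30 = 1:50 AM on May 9.
Subtract 4 hours and 30 minutes → departure 9:20 PM UTC on May 8.
Meridia is UTC+10:00: 9:20 PM + 10:00 = 7:20 AM on May 9.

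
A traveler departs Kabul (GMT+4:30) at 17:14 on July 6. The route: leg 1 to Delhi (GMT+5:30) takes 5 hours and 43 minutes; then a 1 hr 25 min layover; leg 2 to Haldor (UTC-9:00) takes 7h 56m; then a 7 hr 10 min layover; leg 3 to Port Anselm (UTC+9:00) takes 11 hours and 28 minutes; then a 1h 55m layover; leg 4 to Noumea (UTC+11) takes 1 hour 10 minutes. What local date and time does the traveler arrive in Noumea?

12:31 on Jul 8

Convert departure to UTC: 17:14 − 4:30 = 12:44 UTC on Jul 6.
Add 5 hours 43 minutes leg 1 → 18:27 UTC.
Add 1 hour 25 minutes layover in Delhi → 19:52 UTC.
Add 7 hours and 56 minutes leg 2 → 03:48 UTC (Jul 7).
Add 7 hours and 10 minutes layover in Haldor → 10:58 UTC.
Add 11 hours 28 minutes leg 3 → 22:26 UTC.
Add 1 hour and 55 minutes layover in Port Anselm → 00:21 UTC (Jul 8).
Add 1 hour and 10 minutes leg 4 → 01:31 UTC.
Noumea is UTC+11:00, so local arrival = 01:31 + 11:00 = 12:31 on Jul 8.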